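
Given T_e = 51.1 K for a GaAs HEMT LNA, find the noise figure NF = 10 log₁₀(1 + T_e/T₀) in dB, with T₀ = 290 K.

0.705 dB

F = 1 + T_e/T₀ = 1 + 51.1/290 = 1.17621
NF = 10 log₁₀(1.17621) = 0.705 dB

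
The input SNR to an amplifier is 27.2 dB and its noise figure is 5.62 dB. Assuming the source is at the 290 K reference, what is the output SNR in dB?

21.58 dB

By definition F = SNR_in/SNR_out, so in dB: SNR_out = SNR_in − NF
SNR_out = 27.2 − 5.62 = 21.58 dB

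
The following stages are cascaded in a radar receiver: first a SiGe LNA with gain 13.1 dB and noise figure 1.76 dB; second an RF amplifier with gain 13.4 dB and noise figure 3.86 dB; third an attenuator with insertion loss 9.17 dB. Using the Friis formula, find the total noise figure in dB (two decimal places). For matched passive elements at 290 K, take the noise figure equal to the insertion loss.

Convert to linear (a loss of L dB is a gain of −L dB): F_i = 10^(NF_i/10), G_i = 10^(G_i,dB/10)
  Stage 1: F_1 = 10^(1.76/10) = 1.500, G_1 = 10^(13.1/10) = 20.42
  Stage 2: F_2 = 10^(3.86/10) = 2.432, G_2 = 10^(13.4/10) = 21.88
  Stage 3: F_3 = 10^(9.17/10) = 8.260, G_3 = 10^(−9.17/10) = 0.1211
Friis cascade:
  F = 1.500 + (2.432 − 1)/20.42 + (8.260 − 1)/446.7 = 1.586
NF = 10 log₁₀(1.586) = 2.00 dB

2.00 dB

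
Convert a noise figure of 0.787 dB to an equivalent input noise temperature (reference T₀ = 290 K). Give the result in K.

57.6 K

F = 10^(0.787/10) = 1.19867
T_e = (F − 1)·T₀ = (1.19867 − 1) × 290 = 57.6 K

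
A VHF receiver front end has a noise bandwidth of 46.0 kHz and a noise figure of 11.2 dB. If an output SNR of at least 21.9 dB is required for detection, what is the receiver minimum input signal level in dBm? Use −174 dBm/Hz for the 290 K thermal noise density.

−94.3 dBm

Sensitivity = −174 + 10 log₁₀(B) + NF + SNR_min
= −174 + 46.63 + 11.2 + 21.9
= −94.27 dBm → −94.3 dBm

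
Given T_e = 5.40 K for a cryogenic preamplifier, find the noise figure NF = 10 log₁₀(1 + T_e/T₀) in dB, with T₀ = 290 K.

F = 1 + T_e/T₀ = 1 + 5.40/290 = 1.01862
NF = 10 log₁₀(1.01862) = 0.080 dB

0.080 dB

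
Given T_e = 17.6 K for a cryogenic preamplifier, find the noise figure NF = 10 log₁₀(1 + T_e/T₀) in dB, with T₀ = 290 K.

F = 1 + T_e/T₀ = 1 + 17.6/290 = 1.06069
NF = 10 log₁₀(1.06069) = 0.256 dB

0.256 dB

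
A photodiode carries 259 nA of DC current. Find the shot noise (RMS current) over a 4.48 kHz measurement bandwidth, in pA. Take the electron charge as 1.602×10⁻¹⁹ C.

19.3 pA

I_n = √(2qI·B)
2qI·B = 2 × 1.602×10⁻¹⁹ × 2.59×10⁻⁷ × 4.48×10³ = 3.72×10⁻²² A²
I_n = √(3.72×10⁻²²) = 1.93×10⁻¹¹ A = 19.3 pA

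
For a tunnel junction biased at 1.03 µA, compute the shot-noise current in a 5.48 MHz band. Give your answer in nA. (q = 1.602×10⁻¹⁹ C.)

1.34 nA

I_n = √(2qI·B)
2qI·B = 2 × 1.602×10⁻¹⁹ × 1.03×10⁻⁶ × 5.48×10⁶ = 1.81×10⁻¹⁸ A²
I_n = √(1.81×10⁻¹⁸) = 1.34×10⁻⁹ A = 1.34 nA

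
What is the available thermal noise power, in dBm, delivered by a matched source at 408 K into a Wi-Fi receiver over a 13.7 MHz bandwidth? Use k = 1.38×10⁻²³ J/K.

P_n = kTB = 1.38×10⁻²³ × 408 × 1.37×10⁷ = 7.71×10⁻¹⁴ W
In dBm: 10 log₁₀(7.71×10⁻¹⁴ / 10⁻³) = −101.1 dBm

−101.1 dBm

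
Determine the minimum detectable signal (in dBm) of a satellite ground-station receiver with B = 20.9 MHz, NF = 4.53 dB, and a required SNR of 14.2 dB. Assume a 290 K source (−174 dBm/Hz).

Sensitivity = −174 + 10 log₁₀(B) + NF + SNR_min
= −174 + 73.2 + 4.53 + 14.2
= −82.07 dBm → −82.1 dBm

−82.1 dBm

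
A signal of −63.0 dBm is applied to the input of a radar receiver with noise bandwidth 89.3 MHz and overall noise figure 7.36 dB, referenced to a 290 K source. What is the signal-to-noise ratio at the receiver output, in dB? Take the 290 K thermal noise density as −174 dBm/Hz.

Noise floor: N = −174 + 10 log₁₀(B) + NF
10 log₁₀(8.93×10⁷) = 79.51 dB
N = −174 + 79.51 + 7.36 = −87.13 dBm
SNR = P_sig − N = −63.0 − (−87.13) = 24.13 dB → 24.1 dB

24.1 dB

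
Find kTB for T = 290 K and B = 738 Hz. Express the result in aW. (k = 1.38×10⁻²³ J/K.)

P_n = kTB = 1.38×10⁻²³ × 290 × 7.38×10² = 2.95×10⁻¹⁸ W = 2.95 aW

2.95 aW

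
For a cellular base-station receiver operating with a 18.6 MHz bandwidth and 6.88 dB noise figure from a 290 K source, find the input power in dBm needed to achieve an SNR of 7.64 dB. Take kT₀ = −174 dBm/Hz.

Sensitivity = −174 + 10 log₁₀(B) + NF + SNR_min
= −174 + 72.7 + 6.88 + 7.64
= −86.78 dBm → −86.8 dBm

−86.8 dBm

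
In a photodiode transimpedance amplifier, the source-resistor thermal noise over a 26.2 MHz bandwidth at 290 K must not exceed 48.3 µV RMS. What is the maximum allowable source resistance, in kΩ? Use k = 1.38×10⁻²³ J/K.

Johnson–Nyquist: V_n = √(4kTRB) ⇒ R = V_n² / (4kTB)
4kTB = 4 × 1.38×10⁻²³ × 290 × 2.62×10⁷ = 4.19×10⁻¹³
R = (4.83×10⁻⁵)² / 4.19×10⁻¹³ = 5.56×10³ Ω = 5.56 kΩ

5.56 kΩ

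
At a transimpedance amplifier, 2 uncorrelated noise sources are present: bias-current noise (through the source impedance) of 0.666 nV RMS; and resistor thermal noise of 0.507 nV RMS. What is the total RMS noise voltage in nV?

Uncorrelated sources add in power (mean-square): V_tot = √(ΣV_i²)
V_tot = √[(6.66×10⁻¹⁰)² + (5.07×10⁻¹⁰)²] = 8.37×10⁻¹⁰ V = 0.837 nV

0.837 nV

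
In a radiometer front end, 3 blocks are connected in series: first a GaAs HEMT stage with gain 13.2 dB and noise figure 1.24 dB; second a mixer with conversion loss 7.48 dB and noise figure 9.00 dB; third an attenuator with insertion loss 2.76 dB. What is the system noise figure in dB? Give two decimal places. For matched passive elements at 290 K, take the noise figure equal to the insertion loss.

2.79 dB

Convert to linear (a loss of L dB is a gain of −L dB): F_i = 10^(NF_i/10), G_i = 10^(G_i,dB/10)
  Stage 1: F_1 = 10^(1.24/10) = 1.330, G_1 = 10^(13.2/10) = 20.89
  Stage 2: F_2 = 10^(9.00/10) = 7.943, G_2 = 10^(−7.48/10) = 0.1786
  Stage 3: F_3 = 10^(2.76/10) = 1.888, G_3 = 10^(−2.76/10) = 0.5297
Friis cascade:
  F = 1.330 + (7.943 − 1)/20.89 + (1.888 − 1)/3.733 = 1.901
NF = 10 log₁₀(1.901) = 2.79 dB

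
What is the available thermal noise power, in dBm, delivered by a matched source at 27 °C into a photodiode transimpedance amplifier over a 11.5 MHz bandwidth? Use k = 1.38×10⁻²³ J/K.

T = 27 °C + 273.15 = 300.15 K
P_n = kTB = 1.38×10⁻²³ × 300.15 × 1.15×10⁷ = 4.76×10⁻¹⁴ W
In dBm: 10 log₁₀(4.76×10⁻¹⁴ / 10⁻³) = −103.2 dBm

−103.2 dBm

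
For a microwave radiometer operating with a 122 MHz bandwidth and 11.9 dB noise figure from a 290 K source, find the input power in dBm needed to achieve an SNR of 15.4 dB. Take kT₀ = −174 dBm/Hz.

Sensitivity = −174 + 10 log₁₀(B) + NF + SNR_min
= −174 + 80.86 + 11.9 + 15.4
= −65.84 dBm → −65.8 dBm

−65.8 dBm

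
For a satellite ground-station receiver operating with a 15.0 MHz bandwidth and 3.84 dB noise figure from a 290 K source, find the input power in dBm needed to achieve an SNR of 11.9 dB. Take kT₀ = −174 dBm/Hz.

Sensitivity = −174 + 10 log₁₀(B) + NF + SNR_min
= −174 + 71.76 + 3.84 + 11.9
= −86.50 dBm → −86.5 dBm

−86.5 dBm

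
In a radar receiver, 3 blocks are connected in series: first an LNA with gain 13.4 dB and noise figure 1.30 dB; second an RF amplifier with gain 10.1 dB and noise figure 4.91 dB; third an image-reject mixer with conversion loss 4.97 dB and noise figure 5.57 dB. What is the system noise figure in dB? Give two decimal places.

1.63 dB

Convert to linear (a loss of L dB is a gain of −L dB): F_i = 10^(NF_i/10), G_i = 10^(G_i,dB/10)
  Stage 1: F_1 = 10^(1.30/10) = 1.349, G_1 = 10^(13.4/10) = 21.88
  Stage 2: F_2 = 10^(4.91/10) = 3.097, G_2 = 10^(10.1/10) = 10.23
  Stage 3: F_3 = 10^(5.57/10) = 3.606, G_3 = 10^(−4.97/10) = 0.3184
Friis cascade:
  F = 1.349 + (3.097 − 1)/21.88 + (3.606 − 1)/223.9 = 1.456
NF = 10 log₁₀(1.456) = 1.63 dB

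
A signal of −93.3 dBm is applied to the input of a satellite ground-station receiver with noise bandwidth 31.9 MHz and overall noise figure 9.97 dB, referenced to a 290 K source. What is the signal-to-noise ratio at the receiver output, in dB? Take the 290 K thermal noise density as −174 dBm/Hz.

−4.3 dB

Noise floor: N = −174 + 10 log₁₀(B) + NF
10 log₁₀(3.19×10⁷) = 75.04 dB
N = −174 + 75.04 + 9.97 = −88.99 dBm
SNR = P_sig − N = −93.3 − (−88.99) = −4.31 dB → −4.3 dB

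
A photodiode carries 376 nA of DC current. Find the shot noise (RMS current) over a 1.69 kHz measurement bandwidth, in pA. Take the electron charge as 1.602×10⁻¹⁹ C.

14.3 pA

I_n = √(2qI·B)
2qI·B = 2 × 1.602×10⁻¹⁹ × 3.76×10⁻⁷ × 1.69×10³ = 2.04×10⁻²² A²
I_n = √(2.04×10⁻²²) = 1.43×10⁻¹¹ A = 14.3 pA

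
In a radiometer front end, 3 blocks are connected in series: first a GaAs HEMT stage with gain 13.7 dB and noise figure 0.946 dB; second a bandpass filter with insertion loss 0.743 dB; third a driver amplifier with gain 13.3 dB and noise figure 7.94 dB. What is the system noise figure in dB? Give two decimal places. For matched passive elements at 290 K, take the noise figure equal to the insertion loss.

Convert to linear (a loss of L dB is a gain of −L dB): F_i = 10^(NF_i/10), G_i = 10^(G_i,dB/10)
  Stage 1: F_1 = 10^(0.946/10) = 1.243, G_1 = 10^(13.7/10) = 23.44
  Stage 2: F_2 = 10^(0.743/10) = 1.187, G_2 = 10^(−0.743/10) = 0.8428
  Stage 3: F_3 = 10^(7.94/10) = 6.223, G_3 = 10^(13.3/10) = 21.38
Friis cascade:
  F = 1.243 + (1.187 − 1)/23.44 + (6.223 − 1)/19.76 = 1.516
NF = 10 log₁₀(1.516) = 1.81 dB

1.81 dB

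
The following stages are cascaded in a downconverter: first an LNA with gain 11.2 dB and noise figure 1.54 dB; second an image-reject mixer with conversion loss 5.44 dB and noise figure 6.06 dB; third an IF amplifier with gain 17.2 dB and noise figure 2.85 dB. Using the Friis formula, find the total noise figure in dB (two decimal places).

2.79 dB

Convert to linear (a loss of L dB is a gain of −L dB): F_i = 10^(NF_i/10), G_i = 10^(G_i,dB/10)
  Stage 1: F_1 = 10^(1.54/10) = 1.426, G_1 = 10^(11.2/10) = 13.18
  Stage 2: F_2 = 10^(6.06/10) = 4.036, G_2 = 10^(−5.44/10) = 0.2858
  Stage 3: F_3 = 10^(2.85/10) = 1.928, G_3 = 10^(17.2/10) = 52.48
Friis cascade:
  F = 1.426 + (4.036 − 1)/13.18 + (1.928 − 1)/3.767 = 1.902
NF = 10 log₁₀(1.902) = 2.79 dB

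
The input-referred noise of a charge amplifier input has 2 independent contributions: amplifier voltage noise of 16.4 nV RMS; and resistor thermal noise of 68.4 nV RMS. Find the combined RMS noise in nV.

70.3 nV

Uncorrelated sources add in power (mean-square): V_tot = √(ΣV_i²)
V_tot = √[(1.64×10⁻⁸)² + (6.84×10⁻⁸)²] = 7.03×10⁻⁸ V = 70.3 nV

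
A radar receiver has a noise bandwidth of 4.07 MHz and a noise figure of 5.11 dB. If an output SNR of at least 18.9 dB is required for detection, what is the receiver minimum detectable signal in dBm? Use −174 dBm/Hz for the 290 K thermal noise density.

Sensitivity = −174 + 10 log₁₀(B) + NF + SNR_min
= −174 + 66.1 + 5.11 + 18.9
= −83.89 dBm → −83.9 dBm

−83.9 dBm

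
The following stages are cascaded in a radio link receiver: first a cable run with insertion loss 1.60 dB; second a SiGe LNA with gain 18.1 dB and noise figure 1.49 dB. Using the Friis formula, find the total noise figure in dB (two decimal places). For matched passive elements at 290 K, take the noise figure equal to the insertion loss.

3.09 dB

Convert to linear (a loss of L dB is a gain of −L dB): F_i = 10^(NF_i/10), G_i = 10^(G_i,dB/10)
  Stage 1: F_1 = 10^(1.60/10) = 1.445, G_1 = 10^(−1.60/10) = 0.6918
  Stage 2: F_2 = 10^(1.49/10) = 1.409, G_2 = 10^(18.1/10) = 64.57
Friis cascade:
  F = 1.445 + (1.409 − 1)/0.6918 = 2.037
NF = 10 log₁₀(2.037) = 3.09 dB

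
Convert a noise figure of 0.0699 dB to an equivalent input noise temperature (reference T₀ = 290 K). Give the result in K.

F = 10^(0.0699/10) = 1.01623
T_e = (F − 1)·T₀ = (1.01623 − 1) × 290 = 4.71 K

4.71 K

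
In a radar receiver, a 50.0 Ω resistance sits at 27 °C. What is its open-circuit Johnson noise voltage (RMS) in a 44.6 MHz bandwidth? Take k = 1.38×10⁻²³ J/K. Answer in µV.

6.08 µV

T = 27 °C + 273.15 = 300.15 K
V_n = √(4kTRB)
4kTRB = 4 × 1.38×10⁻²³ × 300.15 × 5.00×10¹ × 4.46×10⁷ = 3.69×10⁻¹¹ V²
V_n = √(3.69×10⁻¹¹) = 6.08×10⁻⁶ V = 6.08 µV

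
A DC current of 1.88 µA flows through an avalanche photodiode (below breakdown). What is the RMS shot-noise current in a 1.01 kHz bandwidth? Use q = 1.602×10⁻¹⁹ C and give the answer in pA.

I_n = √(2qI·B)
2qI·B = 2 × 1.602×10⁻¹⁹ × 1.88×10⁻⁶ × 1.01×10³ = 6.08×10⁻²² A²
I_n = √(6.08×10⁻²²) = 2.47×10⁻¹¹ A = 24.7 pA

24.7 pA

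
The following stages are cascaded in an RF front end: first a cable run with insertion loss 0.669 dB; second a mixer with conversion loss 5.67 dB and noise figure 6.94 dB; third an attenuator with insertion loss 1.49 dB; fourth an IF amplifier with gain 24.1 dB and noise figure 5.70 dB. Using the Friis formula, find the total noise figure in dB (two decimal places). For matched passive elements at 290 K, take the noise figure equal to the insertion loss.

Convert to linear (a loss of L dB is a gain of −L dB): F_i = 10^(NF_i/10), G_i = 10^(G_i,dB/10)
  Stage 1: F_1 = 10^(0.669/10) = 1.167, G_1 = 10^(−0.669/10) = 0.8572
  Stage 2: F_2 = 10^(6.94/10) = 4.943, G_2 = 10^(−5.67/10) = 0.2710
  Stage 3: F_3 = 10^(1.49/10) = 1.409, G_3 = 10^(−1.49/10) = 0.7096
  Stage 4: F_4 = 10^(5.70/10) = 3.715, G_4 = 10^(24.1/10) = 257.0
Friis cascade:
  F = 1.167 + (4.943 − 1)/0.8572 + (1.409 − 1)/0.2323 + (3.715 − 1)/0.1649 = 24.00
NF = 10 log₁₀(24.00) = 13.80 dB

13.80 dB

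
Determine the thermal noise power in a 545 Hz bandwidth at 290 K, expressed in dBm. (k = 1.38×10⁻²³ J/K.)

−146.6 dBm

P_n = kTB = 1.38×10⁻²³ × 290 × 5.45×10² = 2.18×10⁻¹⁸ W
In dBm: 10 log₁₀(2.18×10⁻¹⁸ / 10⁻³) = −146.6 dBm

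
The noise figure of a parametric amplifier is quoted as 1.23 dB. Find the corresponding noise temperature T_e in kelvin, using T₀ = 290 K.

94.9 K

F = 10^(1.23/10) = 1.32739
T_e = (F − 1)·T₀ = (1.32739 − 1) × 290 = 94.9 K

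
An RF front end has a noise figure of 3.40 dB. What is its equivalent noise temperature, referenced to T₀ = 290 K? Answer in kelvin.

344 K

F = 10^(3.40/10) = 2.18776
T_e = (F − 1)·T₀ = (2.18776 − 1) × 290 = 344 K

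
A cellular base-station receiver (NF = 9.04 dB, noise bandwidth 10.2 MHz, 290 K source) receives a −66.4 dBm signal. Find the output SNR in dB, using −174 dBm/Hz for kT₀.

Noise floor: N = −174 + 10 log₁₀(B) + NF
10 log₁₀(1.02×10⁷) = 70.09 dB
N = −174 + 70.09 + 9.04 = −94.87 dBm
SNR = P_sig − N = −66.4 − (−94.87) = 28.47 dB → 28.5 dB

28.5 dB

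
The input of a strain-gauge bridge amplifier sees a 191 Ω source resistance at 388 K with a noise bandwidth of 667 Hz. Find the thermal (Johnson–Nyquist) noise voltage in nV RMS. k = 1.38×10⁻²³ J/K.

52.2 nV

V_n = √(4kTRB)
4kTRB = 4 × 1.38×10⁻²³ × 388 × 1.91×10² × 6.67×10² = 2.73×10⁻¹⁵ V²
V_n = √(2.73×10⁻¹⁵) = 5.22×10⁻⁸ V = 52.2 nV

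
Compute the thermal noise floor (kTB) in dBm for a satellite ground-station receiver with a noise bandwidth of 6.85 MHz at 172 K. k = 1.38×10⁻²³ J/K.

P_n = kTB = 1.38×10⁻²³ × 172 × 6.85×10⁶ = 1.63×10⁻¹⁴ W
In dBm: 10 log₁₀(1.63×10⁻¹⁴ / 10⁻³) = −107.9 dBm

−107.9 dBm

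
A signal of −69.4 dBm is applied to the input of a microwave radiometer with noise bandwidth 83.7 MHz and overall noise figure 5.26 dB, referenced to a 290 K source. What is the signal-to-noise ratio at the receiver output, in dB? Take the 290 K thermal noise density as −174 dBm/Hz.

20.1 dB

Noise floor: N = −174 + 10 log₁₀(B) + NF
10 log₁₀(8.37×10⁷) = 79.23 dB
N = −174 + 79.23 + 5.26 = −89.51 dBm
SNR = P_sig − N = −69.4 − (−89.51) = 20.11 dB → 20.1 dB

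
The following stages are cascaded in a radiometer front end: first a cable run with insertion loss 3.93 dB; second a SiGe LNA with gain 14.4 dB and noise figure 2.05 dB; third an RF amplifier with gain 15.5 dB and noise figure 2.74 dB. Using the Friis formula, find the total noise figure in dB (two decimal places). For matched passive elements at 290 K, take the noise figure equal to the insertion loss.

Convert to linear (a loss of L dB is a gain of −L dB): F_i = 10^(NF_i/10), G_i = 10^(G_i,dB/10)
  Stage 1: F_1 = 10^(3.93/10) = 2.472, G_1 = 10^(−3.93/10) = 0.4046
  Stage 2: F_2 = 10^(2.05/10) = 1.603, G_2 = 10^(14.4/10) = 27.54
  Stage 3: F_3 = 10^(2.74/10) = 1.879, G_3 = 10^(15.5/10) = 35.48
Friis cascade:
  F = 2.472 + (1.603 − 1)/0.4046 + (1.879 − 1)/11.14 = 4.042
NF = 10 log₁₀(4.042) = 6.07 dB

6.07 dB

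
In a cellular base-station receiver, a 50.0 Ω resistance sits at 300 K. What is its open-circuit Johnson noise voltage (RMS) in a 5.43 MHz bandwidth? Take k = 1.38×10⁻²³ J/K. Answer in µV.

2.12 µV

V_n = √(4kTRB)
4kTRB = 4 × 1.38×10⁻²³ × 300 × 5.00×10¹ × 5.43×10⁶ = 4.50×10⁻¹² V²
V_n = √(4.50×10⁻¹²) = 2.12×10⁻⁶ V = 2.12 µV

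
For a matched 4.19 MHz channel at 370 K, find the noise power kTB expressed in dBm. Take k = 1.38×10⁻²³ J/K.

P_n = kTB = 1.38×10⁻²³ × 370 × 4.19×10⁶ = 2.14×10⁻¹⁴ W
In dBm: 10 log₁₀(2.14×10⁻¹⁴ / 10⁻³) = −106.7 dBm

−106.7 dBm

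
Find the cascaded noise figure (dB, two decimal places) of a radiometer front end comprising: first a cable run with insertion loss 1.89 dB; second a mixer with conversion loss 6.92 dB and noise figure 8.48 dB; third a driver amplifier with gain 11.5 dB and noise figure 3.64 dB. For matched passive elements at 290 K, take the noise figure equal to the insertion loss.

Convert to linear (a loss of L dB is a gain of −L dB): F_i = 10^(NF_i/10), G_i = 10^(G_i,dB/10)
  Stage 1: F_1 = 10^(1.89/10) = 1.545, G_1 = 10^(−1.89/10) = 0.6471
  Stage 2: F_2 = 10^(8.48/10) = 7.047, G_2 = 10^(−6.92/10) = 0.2032
  Stage 3: F_3 = 10^(3.64/10) = 2.312, G_3 = 10^(11.5/10) = 14.13
Friis cascade:
  F = 1.545 + (7.047 − 1)/0.6471 + (2.312 − 1)/0.1315 = 20.87
NF = 10 log₁₀(20.87) = 13.19 dB

13.19 dB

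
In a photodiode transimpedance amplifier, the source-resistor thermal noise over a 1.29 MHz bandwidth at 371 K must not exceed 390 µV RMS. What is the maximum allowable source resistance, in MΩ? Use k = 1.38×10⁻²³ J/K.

5.76 MΩ

Johnson–Nyquist: V_n = √(4kTRB) ⇒ R = V_n² / (4kTB)
4kTB = 4 × 1.38×10⁻²³ × 371 × 1.29×10⁶ = 2.64×10⁻¹⁴
R = (3.90×10⁻⁴)² / 2.64×10⁻¹⁴ = 5.76×10⁶ Ω = 5.76 MΩ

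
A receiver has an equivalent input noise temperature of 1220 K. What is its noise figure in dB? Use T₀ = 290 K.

F = 1 + T_e/T₀ = 1 + 1220/290 = 5.2069
NF = 10 log₁₀(5.2069) = 7.17 dB

7.17 dB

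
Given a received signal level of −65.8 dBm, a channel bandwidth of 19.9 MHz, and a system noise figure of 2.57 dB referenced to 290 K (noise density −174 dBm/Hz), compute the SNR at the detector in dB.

Noise floor: N = −174 + 10 log₁₀(B) + NF
10 log₁₀(1.99×10⁷) = 72.99 dB
N = −174 + 72.99 + 2.57 = −98.44 dBm
SNR = P_sig − N = −65.8 − (−98.44) = 32.64 dB → 32.6 dB

32.6 dB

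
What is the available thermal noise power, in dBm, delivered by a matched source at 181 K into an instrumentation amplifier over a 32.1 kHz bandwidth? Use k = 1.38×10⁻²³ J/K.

−131.0 dBm

P_n = kTB = 1.38×10⁻²³ × 181 × 3.21×10⁴ = 8.02×10⁻¹⁷ W
In dBm: 10 log₁₀(8.02×10⁻¹⁷ / 10⁻³) = −131.0 dBm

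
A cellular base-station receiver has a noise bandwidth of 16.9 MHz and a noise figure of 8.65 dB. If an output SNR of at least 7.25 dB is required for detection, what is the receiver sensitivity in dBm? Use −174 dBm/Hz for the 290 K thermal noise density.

−85.8 dBm

Sensitivity = −174 + 10 log₁₀(B) + NF + SNR_min
= −174 + 72.28 + 8.65 + 7.25
= −85.82 dBm → −85.8 dBm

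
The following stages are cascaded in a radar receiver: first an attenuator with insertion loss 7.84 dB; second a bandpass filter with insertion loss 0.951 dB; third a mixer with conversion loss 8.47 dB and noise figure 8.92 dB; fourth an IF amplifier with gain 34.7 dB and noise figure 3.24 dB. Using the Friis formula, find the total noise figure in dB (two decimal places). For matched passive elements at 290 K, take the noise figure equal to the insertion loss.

Convert to linear (a loss of L dB is a gain of −L dB): F_i = 10^(NF_i/10), G_i = 10^(G_i,dB/10)
  Stage 1: F_1 = 10^(7.84/10) = 6.081, G_1 = 10^(−7.84/10) = 0.1644
  Stage 2: F_2 = 10^(0.951/10) = 1.245, G_2 = 10^(−0.951/10) = 0.8033
  Stage 3: F_3 = 10^(8.92/10) = 7.798, G_3 = 10^(−8.47/10) = 0.1422
  Stage 4: F_4 = 10^(3.24/10) = 2.109, G_4 = 10^(34.7/10) = 2951
Friis cascade:
  F = 6.081 + (1.245 − 1)/0.1644 + (7.798 − 1)/0.1321 + (2.109 − 1)/0.01879 = 118.0
NF = 10 log₁₀(118.0) = 20.72 dB

20.72 dB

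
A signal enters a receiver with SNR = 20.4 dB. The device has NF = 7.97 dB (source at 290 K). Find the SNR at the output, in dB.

By definition F = SNR_in/SNR_out, so in dB: SNR_out = SNR_in − NF
SNR_out = 20.4 − 7.97 = 12.43 dB

12.43 dB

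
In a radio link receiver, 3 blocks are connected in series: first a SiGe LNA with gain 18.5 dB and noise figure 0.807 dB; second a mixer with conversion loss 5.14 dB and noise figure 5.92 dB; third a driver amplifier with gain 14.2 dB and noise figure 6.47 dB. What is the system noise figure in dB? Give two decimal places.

1.47 dB

Convert to linear (a loss of L dB is a gain of −L dB): F_i = 10^(NF_i/10), G_i = 10^(G_i,dB/10)
  Stage 1: F_1 = 10^(0.807/10) = 1.204, G_1 = 10^(18.5/10) = 70.79
  Stage 2: F_2 = 10^(5.92/10) = 3.908, G_2 = 10^(−5.14/10) = 0.3062
  Stage 3: F_3 = 10^(6.47/10) = 4.436, G_3 = 10^(14.2/10) = 26.30
Friis cascade:
  F = 1.204 + (3.908 − 1)/70.79 + (4.436 − 1)/21.68 = 1.404
NF = 10 log₁₀(1.404) = 1.47 dB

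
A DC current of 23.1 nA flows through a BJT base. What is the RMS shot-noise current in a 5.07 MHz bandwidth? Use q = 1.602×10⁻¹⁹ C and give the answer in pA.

I_n = √(2qI·B)
2qI·B = 2 × 1.602×10⁻¹⁹ × 2.31×10⁻⁸ × 5.07×10⁶ = 3.75×10⁻²⁰ A²
I_n = √(3.75×10⁻²⁰) = 1.94×10⁻¹⁰ A = 194 pA

194 pA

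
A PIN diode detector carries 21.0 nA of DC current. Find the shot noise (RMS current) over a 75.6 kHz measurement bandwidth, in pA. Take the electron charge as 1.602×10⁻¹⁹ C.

22.6 pA

I_n = √(2qI·B)
2qI·B = 2 × 1.602×10⁻¹⁹ × 2.10×10⁻⁸ × 7.56×10⁴ = 5.09×10⁻²² A²
I_n = √(5.09×10⁻²²) = 2.26×10⁻¹¹ A = 22.6 pA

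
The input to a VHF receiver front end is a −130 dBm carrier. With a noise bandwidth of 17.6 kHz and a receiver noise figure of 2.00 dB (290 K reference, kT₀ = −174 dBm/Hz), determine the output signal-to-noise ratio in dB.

−0.5 dB

Noise floor: N = −174 + 10 log₁₀(B) + NF
10 log₁₀(1.76×10⁴) = 42.46 dB
N = −174 + 42.46 + 2.00 = −129.54 dBm
SNR = P_sig − N = −130 − (−129.54) = −0.46 dB → −0.5 dB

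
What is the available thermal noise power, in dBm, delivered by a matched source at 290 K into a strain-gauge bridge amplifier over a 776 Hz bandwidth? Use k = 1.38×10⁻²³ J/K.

P_n = kTB = 1.38×10⁻²³ × 290 × 7.76×10² = 3.11×10⁻¹⁸ W
In dBm: 10 log₁₀(3.11×10⁻¹⁸ / 10⁻³) = −145.1 dBm

−145.1 dBm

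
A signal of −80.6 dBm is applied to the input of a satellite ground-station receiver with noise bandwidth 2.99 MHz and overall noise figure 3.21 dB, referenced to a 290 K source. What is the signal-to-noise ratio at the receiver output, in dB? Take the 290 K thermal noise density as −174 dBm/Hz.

Noise floor: N = −174 + 10 log₁₀(B) + NF
10 log₁₀(2.99×10⁶) = 64.76 dB
N = −174 + 64.76 + 3.21 = −106.03 dBm
SNR = P_sig − N = −80.6 − (−106.03) = 25.43 dB → 25.4 dB

25.4 dB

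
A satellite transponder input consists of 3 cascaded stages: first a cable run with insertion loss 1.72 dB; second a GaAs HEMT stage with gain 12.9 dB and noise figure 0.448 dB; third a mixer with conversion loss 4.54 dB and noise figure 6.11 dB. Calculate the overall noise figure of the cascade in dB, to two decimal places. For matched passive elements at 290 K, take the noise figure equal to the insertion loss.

Convert to linear (a loss of L dB is a gain of −L dB): F_i = 10^(NF_i/10), G_i = 10^(G_i,dB/10)
  Stage 1: F_1 = 10^(1.72/10) = 1.486, G_1 = 10^(−1.72/10) = 0.6730
  Stage 2: F_2 = 10^(0.448/10) = 1.109, G_2 = 10^(12.9/10) = 19.50
  Stage 3: F_3 = 10^(6.11/10) = 4.083, G_3 = 10^(−4.54/10) = 0.3516
Friis cascade:
  F = 1.486 + (1.109 − 1)/0.6730 + (4.083 − 1)/13.12 = 1.882
NF = 10 log₁₀(1.882) = 2.75 dB

2.75 dB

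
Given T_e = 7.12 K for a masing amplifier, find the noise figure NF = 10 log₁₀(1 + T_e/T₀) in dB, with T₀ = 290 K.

F = 1 + T_e/T₀ = 1 + 7.12/290 = 1.02455
NF = 10 log₁₀(1.02455) = 0.105 dB

0.105 dB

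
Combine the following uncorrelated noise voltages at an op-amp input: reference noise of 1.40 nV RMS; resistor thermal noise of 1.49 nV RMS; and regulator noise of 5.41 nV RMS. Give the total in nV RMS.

Uncorrelated sources add in power (mean-square): V_tot = √(ΣV_i²)
V_tot = √[(1.40×10⁻⁹)² + (1.49×10⁻⁹)² + (5.41×10⁻⁹)²] = 5.78×10⁻⁹ V = 5.78 nV

5.78 nV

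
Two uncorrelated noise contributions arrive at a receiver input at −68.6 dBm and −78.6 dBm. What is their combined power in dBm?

Convert to linear, add, convert back:
P₁ = 1.38×10⁻¹⁰ W, P₂ = 1.38×10⁻¹¹ W
P_tot = 1.52×10⁻¹⁰ W → 10 log₁₀(P_tot / 10⁻³) = −68.2 dBm

−68.2 dBm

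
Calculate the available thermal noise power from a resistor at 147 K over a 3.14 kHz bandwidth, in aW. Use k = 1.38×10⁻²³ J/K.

P_n = kTB = 1.38×10⁻²³ × 147 × 3.14×10³ = 6.37×10⁻¹⁸ W = 6.37 aW

6.37 aW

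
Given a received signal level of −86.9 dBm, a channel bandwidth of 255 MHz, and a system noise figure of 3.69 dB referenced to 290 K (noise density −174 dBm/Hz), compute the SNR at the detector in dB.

−0.7 dB

Noise floor: N = −174 + 10 log₁₀(B) + NF
10 log₁₀(2.55×10⁸) = 84.07 dB
N = −174 + 84.07 + 3.69 = −86.24 dBm
SNR = P_sig − N = −86.9 − (−86.24) = −0.66 dB → −0.7 dB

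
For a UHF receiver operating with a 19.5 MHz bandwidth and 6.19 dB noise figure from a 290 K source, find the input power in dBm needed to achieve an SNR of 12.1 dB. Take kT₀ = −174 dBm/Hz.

−82.8 dBm

Sensitivity = −174 + 10 log₁₀(B) + NF + SNR_min
= −174 + 72.9 + 6.19 + 12.1
= −82.81 dBm → −82.8 dBm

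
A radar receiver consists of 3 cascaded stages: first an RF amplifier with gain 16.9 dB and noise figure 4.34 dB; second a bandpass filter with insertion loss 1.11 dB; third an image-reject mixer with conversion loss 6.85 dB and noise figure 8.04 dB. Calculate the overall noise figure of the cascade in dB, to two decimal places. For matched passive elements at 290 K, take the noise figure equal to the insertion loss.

Convert to linear (a loss of L dB is a gain of −L dB): F_i = 10^(NF_i/10), G_i = 10^(G_i,dB/10)
  Stage 1: F_1 = 10^(4.34/10) = 2.716, G_1 = 10^(16.9/10) = 48.98
  Stage 2: F_2 = 10^(1.11/10) = 1.291, G_2 = 10^(−1.11/10) = 0.7745
  Stage 3: F_3 = 10^(8.04/10) = 6.368, G_3 = 10^(−6.85/10) = 0.2065
Friis cascade:
  F = 2.716 + (1.291 − 1)/48.98 + (6.368 − 1)/37.93 = 2.864
NF = 10 log₁₀(2.864) = 4.57 dB

4.57 dB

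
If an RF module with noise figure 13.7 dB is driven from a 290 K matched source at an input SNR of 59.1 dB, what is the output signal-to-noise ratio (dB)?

By definition F = SNR_in/SNR_out, so in dB: SNR_out = SNR_in − NF
SNR_out = 59.1 − 13.7 = 45.4 dB

45.4 dB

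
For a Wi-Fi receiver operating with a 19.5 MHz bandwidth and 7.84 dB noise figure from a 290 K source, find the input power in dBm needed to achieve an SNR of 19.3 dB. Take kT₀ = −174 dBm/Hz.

−74.0 dBm

Sensitivity = −174 + 10 log₁₀(B) + NF + SNR_min
= −174 + 72.9 + 7.84 + 19.3
= −73.96 dBm → −74.0 dBm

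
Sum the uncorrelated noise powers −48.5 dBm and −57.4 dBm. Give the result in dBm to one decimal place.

Convert to linear, add, convert back:
P₁ = 1.41×10⁻⁸ W, P₂ = 1.82×10⁻⁹ W
P_tot = 1.59×10⁻⁸ W → 10 log₁₀(P_tot / 10⁻³) = −48.0 dBm

−48.0 dBm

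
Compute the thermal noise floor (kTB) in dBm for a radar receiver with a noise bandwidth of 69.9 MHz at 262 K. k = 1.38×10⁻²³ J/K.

P_n = kTB = 1.38×10⁻²³ × 262 × 6.99×10⁷ = 2.53×10⁻¹³ W
In dBm: 10 log₁₀(2.53×10⁻¹³ / 10⁻³) = −96.0 dBm

−96.0 dBm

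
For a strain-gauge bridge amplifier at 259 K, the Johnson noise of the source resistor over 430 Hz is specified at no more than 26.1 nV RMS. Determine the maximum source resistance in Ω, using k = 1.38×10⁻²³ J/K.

111 Ω

Johnson–Nyquist: V_n = √(4kTRB) ⇒ R = V_n² / (4kTB)
4kTB = 4 × 1.38×10⁻²³ × 259 × 4.30×10² = 6.15×10⁻¹⁸
R = (2.61×10⁻⁸)² / 6.15×10⁻¹⁸ = 1.11×10² Ω = 111 Ω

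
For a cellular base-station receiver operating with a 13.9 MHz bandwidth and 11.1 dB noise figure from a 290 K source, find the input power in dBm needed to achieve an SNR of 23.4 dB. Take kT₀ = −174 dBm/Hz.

Sensitivity = −174 + 10 log₁₀(B) + NF + SNR_min
= −174 + 71.43 + 11.1 + 23.4
= −68.07 dBm → −68.1 dBm

−68.1 dBm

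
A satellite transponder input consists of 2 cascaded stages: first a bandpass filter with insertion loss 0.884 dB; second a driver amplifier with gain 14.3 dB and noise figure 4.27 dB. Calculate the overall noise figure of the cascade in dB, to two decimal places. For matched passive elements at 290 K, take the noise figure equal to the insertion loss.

5.15 dB

Convert to linear (a loss of L dB is a gain of −L dB): F_i = 10^(NF_i/10), G_i = 10^(G_i,dB/10)
  Stage 1: F_1 = 10^(0.884/10) = 1.226, G_1 = 10^(−0.884/10) = 0.8158
  Stage 2: F_2 = 10^(4.27/10) = 2.673, G_2 = 10^(14.3/10) = 26.92
Friis cascade:
  F = 1.226 + (2.673 − 1)/0.8158 = 3.276
NF = 10 log₁₀(3.276) = 5.15 dB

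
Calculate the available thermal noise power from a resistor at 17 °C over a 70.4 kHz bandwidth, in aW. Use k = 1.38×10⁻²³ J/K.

T = 17 °C + 273.15 = 290.15 K
P_n = kTB = 1.38×10⁻²³ × 290.15 × 7.04×10⁴ = 2.82×10⁻¹⁶ W = 282 aW

282 aW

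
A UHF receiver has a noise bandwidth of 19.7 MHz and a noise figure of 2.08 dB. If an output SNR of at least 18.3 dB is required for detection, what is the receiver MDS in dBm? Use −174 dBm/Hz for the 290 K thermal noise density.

−80.7 dBm

Sensitivity = −174 + 10 log₁₀(B) + NF + SNR_min
= −174 + 72.94 + 2.08 + 18.3
= −80.68 dBm → −80.7 dBm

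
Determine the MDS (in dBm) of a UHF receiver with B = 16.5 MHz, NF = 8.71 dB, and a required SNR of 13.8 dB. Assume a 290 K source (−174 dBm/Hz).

Sensitivity = −174 + 10 log₁₀(B) + NF + SNR_min
= −174 + 72.17 + 8.71 + 13.8
= −79.32 dBm → −79.3 dBm

−79.3 dBm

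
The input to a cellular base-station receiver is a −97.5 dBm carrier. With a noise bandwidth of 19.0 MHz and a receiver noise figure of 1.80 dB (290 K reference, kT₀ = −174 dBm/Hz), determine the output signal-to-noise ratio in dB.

Noise floor: N = −174 + 10 log₁₀(B) + NF
10 log₁₀(1.90×10⁷) = 72.79 dB
N = −174 + 72.79 + 1.80 = −99.41 dBm
SNR = P_sig − N = −97.5 − (−99.41) = 1.91 dB → 1.9 dB

1.9 dB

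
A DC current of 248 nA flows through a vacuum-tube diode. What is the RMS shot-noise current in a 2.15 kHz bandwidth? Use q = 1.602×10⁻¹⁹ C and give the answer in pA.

I_n = √(2qI·B)
2qI·B = 2 × 1.602×10⁻¹⁹ × 2.48×10⁻⁷ × 2.15×10³ = 1.71×10⁻²² A²
I_n = √(1.71×10⁻²²) = 1.31×10⁻¹¹ A = 13.1 pA

13.1 pA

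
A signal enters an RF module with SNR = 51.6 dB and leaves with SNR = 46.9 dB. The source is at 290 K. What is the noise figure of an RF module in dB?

4.7 dB

NF (dB) = SNR_in(dB) − SNR_out(dB) when the source is at T₀
NF = 51.6 − 46.9 = 4.7 dB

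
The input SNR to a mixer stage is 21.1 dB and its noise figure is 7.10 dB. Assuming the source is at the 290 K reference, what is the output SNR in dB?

By definition F = SNR_in/SNR_out, so in dB: SNR_out = SNR_in − NF
SNR_out = 21.1 − 7.10 = 14.00 dB

14.00 dB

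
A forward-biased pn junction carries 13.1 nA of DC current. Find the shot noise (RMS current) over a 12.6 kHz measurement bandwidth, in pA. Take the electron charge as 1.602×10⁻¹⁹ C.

I_n = √(2qI·B)
2qI·B = 2 × 1.602×10⁻¹⁹ × 1.31×10⁻⁸ × 1.26×10⁴ = 5.29×10⁻²³ A²
I_n = √(5.29×10⁻²³) = 7.27×10⁻¹² A = 7.27 pA

7.27 pA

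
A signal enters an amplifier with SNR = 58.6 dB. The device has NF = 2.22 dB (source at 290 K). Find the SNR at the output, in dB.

56.38 dB

By definition F = SNR_in/SNR_out, so in dB: SNR_out = SNR_in − NF
SNR_out = 58.6 − 2.22 = 56.38 dB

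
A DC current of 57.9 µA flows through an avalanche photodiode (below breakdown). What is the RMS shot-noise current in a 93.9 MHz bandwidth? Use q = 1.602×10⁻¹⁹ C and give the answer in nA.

I_n = √(2qI·B)
2qI·B = 2 × 1.602×10⁻¹⁹ × 5.79×10⁻⁵ × 9.39×10⁷ = 1.74×10⁻¹⁵ A²
I_n = √(1.74×10⁻¹⁵) = 4.17×10⁻⁸ A = 41.7 nA

41.7 nA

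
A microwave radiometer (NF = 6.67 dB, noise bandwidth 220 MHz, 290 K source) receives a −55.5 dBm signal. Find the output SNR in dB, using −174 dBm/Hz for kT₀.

28.4 dB

Noise floor: N = −174 + 10 log₁₀(B) + NF
10 log₁₀(2.20×10⁸) = 83.42 dB
N = −174 + 83.42 + 6.67 = −83.91 dBm
SNR = P_sig − N = −55.5 − (−83.91) = 28.41 dB → 28.4 dB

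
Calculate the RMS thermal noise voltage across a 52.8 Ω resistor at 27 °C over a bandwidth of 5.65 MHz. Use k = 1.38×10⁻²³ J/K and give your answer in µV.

2.22 µV

T = 27 °C + 273.15 = 300.15 K
V_n = √(4kTRB)
4kTRB = 4 × 1.38×10⁻²³ × 300.15 × 5.28×10¹ × 5.65×10⁶ = 4.94×10⁻¹² V²
V_n = √(4.94×10⁻¹²) = 2.22×10⁻⁶ V = 2.22 µV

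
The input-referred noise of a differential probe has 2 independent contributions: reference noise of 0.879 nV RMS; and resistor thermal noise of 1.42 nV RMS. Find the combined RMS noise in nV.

Uncorrelated sources add in power (mean-square): V_tot = √(ΣV_i²)
V_tot = √[(8.79×10⁻¹⁰)² + (1.42×10⁻⁹)²] = 1.67×10⁻⁹ V = 1.67 nV

1.67 nV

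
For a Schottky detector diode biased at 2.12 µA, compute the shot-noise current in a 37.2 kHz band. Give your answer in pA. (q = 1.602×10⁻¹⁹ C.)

159 pA

I_n = √(2qI·B)
2qI·B = 2 × 1.602×10⁻¹⁹ × 2.12×10⁻⁶ × 3.72×10⁴ = 2.53×10⁻²⁰ A²
I_n = √(2.53×10⁻²⁰) = 1.59×10⁻¹⁰ A = 159 pA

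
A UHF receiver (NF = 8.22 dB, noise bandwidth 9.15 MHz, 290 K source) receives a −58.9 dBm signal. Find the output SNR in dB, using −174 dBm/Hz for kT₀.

Noise floor: N = −174 + 10 log₁₀(B) + NF
10 log₁₀(9.15×10⁶) = 69.61 dB
N = −174 + 69.61 + 8.22 = −96.17 dBm
SNR = P_sig − N = −58.9 − (−96.17) = 37.27 dB → 37.3 dB

37.3 dB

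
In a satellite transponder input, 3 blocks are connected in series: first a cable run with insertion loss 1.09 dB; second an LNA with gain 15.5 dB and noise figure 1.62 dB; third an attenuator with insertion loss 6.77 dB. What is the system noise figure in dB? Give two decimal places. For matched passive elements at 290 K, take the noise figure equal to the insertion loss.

Convert to linear (a loss of L dB is a gain of −L dB): F_i = 10^(NF_i/10), G_i = 10^(G_i,dB/10)
  Stage 1: F_1 = 10^(1.09/10) = 1.285, G_1 = 10^(−1.09/10) = 0.7780
  Stage 2: F_2 = 10^(1.62/10) = 1.452, G_2 = 10^(15.5/10) = 35.48
  Stage 3: F_3 = 10^(6.77/10) = 4.753, G_3 = 10^(−6.77/10) = 0.2104
Friis cascade:
  F = 1.285 + (1.452 − 1)/0.7780 + (4.753 − 1)/27.61 = 2.002
NF = 10 log₁₀(2.002) = 3.02 dB

3.02 dB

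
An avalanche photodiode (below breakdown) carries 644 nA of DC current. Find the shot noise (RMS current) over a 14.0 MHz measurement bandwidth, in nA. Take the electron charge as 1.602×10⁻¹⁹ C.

I_n = √(2qI·B)
2qI·B = 2 × 1.602×10⁻¹⁹ × 6.44×10⁻⁷ × 1.40×10⁷ = 2.89×10⁻¹⁸ A²
I_n = √(2.89×10⁻¹⁸) = 1.70×10⁻⁹ A = 1.70 nA

1.70 nA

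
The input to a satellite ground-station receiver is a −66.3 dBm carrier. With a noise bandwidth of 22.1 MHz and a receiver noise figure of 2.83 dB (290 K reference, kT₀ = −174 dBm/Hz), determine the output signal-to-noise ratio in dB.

Noise floor: N = −174 + 10 log₁₀(B) + NF
10 log₁₀(2.21×10⁷) = 73.44 dB
N = −174 + 73.44 + 2.83 = −97.73 dBm
SNR = P_sig − N = −66.3 − (−97.73) = 31.43 dB → 31.4 dB

31.4 dB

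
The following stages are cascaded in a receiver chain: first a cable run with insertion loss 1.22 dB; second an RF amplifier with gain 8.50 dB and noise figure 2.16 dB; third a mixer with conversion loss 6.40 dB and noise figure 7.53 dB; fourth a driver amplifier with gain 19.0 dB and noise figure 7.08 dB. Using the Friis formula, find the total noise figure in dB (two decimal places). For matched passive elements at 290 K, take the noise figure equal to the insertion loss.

Convert to linear (a loss of L dB is a gain of −L dB): F_i = 10^(NF_i/10), G_i = 10^(G_i,dB/10)
  Stage 1: F_1 = 10^(1.22/10) = 1.324, G_1 = 10^(−1.22/10) = 0.7551
  Stage 2: F_2 = 10^(2.16/10) = 1.644, G_2 = 10^(8.50/10) = 7.079
  Stage 3: F_3 = 10^(7.53/10) = 5.662, G_3 = 10^(−6.40/10) = 0.2291
  Stage 4: F_4 = 10^(7.08/10) = 5.105, G_4 = 10^(19.0/10) = 79.43
Friis cascade:
  F = 1.324 + (1.644 − 1)/0.7551 + (5.662 − 1)/5.346 + (5.105 − 1)/1.225 = 6.402
NF = 10 log₁₀(6.402) = 8.06 dB

8.06 dB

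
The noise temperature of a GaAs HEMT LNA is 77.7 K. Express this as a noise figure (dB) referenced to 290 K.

1.03 dB

F = 1 + T_e/T₀ = 1 + 77.7/290 = 1.26793
NF = 10 log₁₀(1.26793) = 1.03 dB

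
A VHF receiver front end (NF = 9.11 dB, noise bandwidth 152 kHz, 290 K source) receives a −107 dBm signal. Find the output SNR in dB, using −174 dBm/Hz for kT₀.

Noise floor: N = −174 + 10 log₁₀(B) + NF
10 log₁₀(1.52×10⁵) = 51.82 dB
N = −174 + 51.82 + 9.11 = −113.07 dBm
SNR = P_sig − N = −107 − (−113.07) = 6.07 dB → 6.1 dB

6.1 dB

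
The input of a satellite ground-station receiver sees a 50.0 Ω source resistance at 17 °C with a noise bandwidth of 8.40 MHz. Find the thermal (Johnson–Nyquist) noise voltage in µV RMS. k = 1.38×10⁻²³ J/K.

T = 17 °C + 273.15 = 290.15 K
V_n = √(4kTRB)
4kTRB = 4 × 1.38×10⁻²³ × 290.15 × 5.00×10¹ × 8.40×10⁶ = 6.73×10⁻¹² V²
V_n = √(6.73×10⁻¹²) = 2.59×10⁻⁶ V = 2.59 µV

2.59 µV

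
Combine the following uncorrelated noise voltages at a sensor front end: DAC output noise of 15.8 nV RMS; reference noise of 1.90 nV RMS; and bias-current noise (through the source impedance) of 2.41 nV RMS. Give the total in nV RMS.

Uncorrelated sources add in power (mean-square): V_tot = √(ΣV_i²)
V_tot = √[(1.58×10⁻⁸)² + (1.90×10⁻⁹)² + (2.41×10⁻⁹)²] = 1.61×10⁻⁸ V = 16.1 nV

16.1 nV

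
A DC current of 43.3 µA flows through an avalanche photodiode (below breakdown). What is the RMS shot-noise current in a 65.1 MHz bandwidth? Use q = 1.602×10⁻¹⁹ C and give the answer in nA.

30.1 nA

I_n = √(2qI·B)
2qI·B = 2 × 1.602×10⁻¹⁹ × 4.33×10⁻⁵ × 6.51×10⁷ = 9.03×10⁻¹⁶ A²
I_n = √(9.03×10⁻¹⁶) = 3.01×10⁻⁸ A = 30.1 nA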